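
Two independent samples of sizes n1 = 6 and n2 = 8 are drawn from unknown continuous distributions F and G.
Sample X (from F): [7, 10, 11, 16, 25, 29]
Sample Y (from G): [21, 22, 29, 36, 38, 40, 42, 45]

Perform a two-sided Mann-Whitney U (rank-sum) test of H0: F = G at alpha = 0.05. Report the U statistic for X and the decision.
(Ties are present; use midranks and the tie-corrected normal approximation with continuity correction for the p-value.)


Step 1: Combine and sort all 14 observations; assign midranks.
sorted (value, group): (7,X), (10,X), (11,X), (16,X), (21,Y), (22,Y), (25,X), (29,X), (29,Y), (36,Y), (38,Y), (40,Y), (42,Y), (45,Y)
ranks: 7->1, 10->2, 11->3, 16->4, 21->5, 22->6, 25->7, 29->8.5, 29->8.5, 36->10, 38->11, 40->12, 42->13, 45->14
Step 2: Rank sum for X: R1 = 1 + 2 + 3 + 4 + 7 + 8.5 = 25.5.
Step 3: U_X = R1 - n1(n1+1)/2 = 25.5 - 6*7/2 = 25.5 - 21 = 4.5.
       U_Y = n1*n2 - U_X = 48 - 4.5 = 43.5.
Step 4: Ties are present, so use the tie-corrected normal approximation (with continuity correction) for the p-value.
Step 5: p-value = 0.014065; compare to alpha = 0.05. reject H0.

U_X = 4.5, p = 0.014065, reject H0 at alpha = 0.05.


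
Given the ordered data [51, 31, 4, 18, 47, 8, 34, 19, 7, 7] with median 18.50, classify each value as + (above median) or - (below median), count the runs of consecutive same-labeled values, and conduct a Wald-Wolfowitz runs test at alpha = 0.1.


Step 1: Compute median = 18.50; label A = above, B = below.
Labels in order: AABBABAABB  (n_A = 5, n_B = 5)
Step 2: Count runs R = 6.
Step 3: Under H0 (random ordering), E[R] = 2*n_A*n_B/(n_A+n_B) + 1 = 2*5*5/10 + 1 = 6.0000.
        Var[R] = 2*n_A*n_B*(2*n_A*n_B - n_A - n_B) / ((n_A+n_B)^2 * (n_A+n_B-1)) = 2000/900 = 2.2222.
        SD[R] = 1.4907.
Step 4: R = E[R], so z = 0 with no continuity correction.
Step 5: Two-sided p-value via normal approximation = 2*(1 - Phi(|z|)) = 1.000000.
Step 6: alpha = 0.1. fail to reject H0.

R = 6, z = 0.0000, p = 1.000000, fail to reject H0.


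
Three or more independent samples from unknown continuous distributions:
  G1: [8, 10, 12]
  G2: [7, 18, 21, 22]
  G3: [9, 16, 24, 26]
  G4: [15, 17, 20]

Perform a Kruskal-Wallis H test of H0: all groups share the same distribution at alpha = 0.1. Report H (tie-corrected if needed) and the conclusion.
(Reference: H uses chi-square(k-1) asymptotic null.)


Step 1: Combine all N = 14 observations and assign midranks.
sorted (value, group, rank): (7,G2,1), (8,G1,2), (9,G3,3), (10,G1,4), (12,G1,5), (15,G4,6), (16,G3,7), (17,G4,8), (18,G2,9), (20,G4,10), (21,G2,11), (22,G2,12), (24,G3,13), (26,G3,14)
Step 2: Sum ranks within each group.
R_1 = 11 (n_1 = 3)
R_2 = 33 (n_2 = 4)
R_3 = 37 (n_3 = 4)
R_4 = 24 (n_4 = 3)
Step 3: H = 12/(N(N+1)) * sum(R_i^2/n_i) - 3(N+1)
     = 12/(14*15) * (11^2/3 + 33^2/4 + 37^2/4 + 24^2/3) - 3*15
     = 0.057143 * 846.833 - 45
     = 3.390476.
Step 4: No ties, so H is used without correction.
Step 5: Under H0, H ~ chi^2(3); p-value = 0.335247.
Step 6: alpha = 0.1. fail to reject H0.

H = 3.3905, df = 3, p = 0.335247, fail to reject H0.


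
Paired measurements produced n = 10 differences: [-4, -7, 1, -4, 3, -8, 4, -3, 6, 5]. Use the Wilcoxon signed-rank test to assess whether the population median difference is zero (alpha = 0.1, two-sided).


Step 1: Drop any zero differences (none here) and take |d_i|.
|d| = [4, 7, 1, 4, 3, 8, 4, 3, 6, 5]
Step 2: Midrank |d_i| (ties get averaged ranks).
ranks: |4|->5, |7|->9, |1|->1, |4|->5, |3|->2.5, |8|->10, |4|->5, |3|->2.5, |6|->8, |5|->7
Step 3: Attach original signs; sum ranks with positive sign and with negative sign.
W+ = 1 + 2.5 + 5 + 8 + 7 = 23.5
W- = 5 + 9 + 5 + 10 + 2.5 = 31.5
(Check: W+ + W- = 55 should equal n(n+1)/2 = 55.)
Step 4: Test statistic W = min(W+, W-) = 23.5.
Step 5: Ties in |d|, so use the tie-corrected normal approximation.
        E[W] = n(n+1)/4 = 10*11/4 = 27.5.
        Tie groups: |d|=3 (t=2), |d|=4 (t=3); sum(t^3 - t) = 30.
        Var[W] = n(n+1)(2n+1)/24 - sum(t^3-t)/48 = 2310/24 - 30/48 = 95.625.
        z = (W - E[W]) / sqrt(Var[W]) = (23.5 - 27.5) / 9.7788 = -0.4090.
        Two-sided p = 2*Phi(z) = 0.682504.
Step 6: alpha = 0.1. fail to reject H0.

W+ = 23.5, W- = 31.5, W = min = 23.5, p = 0.682504, fail to reject H0.


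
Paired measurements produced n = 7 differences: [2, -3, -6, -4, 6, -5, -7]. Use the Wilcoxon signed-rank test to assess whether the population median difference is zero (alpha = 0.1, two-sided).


Step 1: Drop any zero differences (none here) and take |d_i|.
|d| = [2, 3, 6, 4, 6, 5, 7]
Step 2: Midrank |d_i| (ties get averaged ranks).
ranks: |2|->1, |3|->2, |6|->5.5, |4|->3, |6|->5.5, |5|->4, |7|->7
Step 3: Attach original signs; sum ranks with positive sign and with negative sign.
W+ = 1 + 5.5 = 6.5
W- = 2 + 5.5 + 3 + 4 + 7 = 21.5
(Check: W+ + W- = 28 should equal n(n+1)/2 = 28.)
Step 4: Test statistic W = min(W+, W-) = 6.5.
Step 5: Ties in |d|, so use the tie-corrected normal approximation.
        E[W] = n(n+1)/4 = 7*8/4 = 14.
        Tie groups: |d|=6 (t=2); sum(t^3 - t) = 6.
        Var[W] = n(n+1)(2n+1)/24 - sum(t^3-t)/48 = 840/24 - 6/48 = 34.875.
        z = (W - E[W]) / sqrt(Var[W]) = (6.5 - 14) / 5.9055 = -1.2700.
        Two-sided p = 2*Phi(z) = 0.204084.
Step 6: alpha = 0.1. fail to reject H0.

W+ = 6.5, W- = 21.5, W = min = 6.5, p = 0.204084, fail to reject H0.


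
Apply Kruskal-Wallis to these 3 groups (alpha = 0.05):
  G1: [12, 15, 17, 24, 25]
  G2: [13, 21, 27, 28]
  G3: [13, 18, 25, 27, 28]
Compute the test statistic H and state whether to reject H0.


Step 1: Combine all N = 14 observations and assign midranks.
sorted (value, group, rank): (12,G1,1), (13,G2,2.5), (13,G3,2.5), (15,G1,4), (17,G1,5), (18,G3,6), (21,G2,7), (24,G1,8), (25,G1,9.5), (25,G3,9.5), (27,G2,11.5), (27,G3,11.5), (28,G2,13.5), (28,G3,13.5)
Step 2: Sum ranks within each group.
R_1 = 27.5 (n_1 = 5)
R_2 = 34.5 (n_2 = 4)
R_3 = 43 (n_3 = 5)
Step 3: H = 12/(N(N+1)) * sum(R_i^2/n_i) - 3(N+1)
     = 12/(14*15) * (27.5^2/5 + 34.5^2/4 + 43^2/5) - 3*15
     = 0.057143 * 818.612 - 45
     = 1.777857.
Step 4: Ties present; correction factor C = 1 - 24/(14^3 - 14) = 0.991209. Corrected H = 1.777857 / 0.991209 = 1.793625.
Step 5: Under H0, H ~ chi^2(2); p-value = 0.407868.
Step 6: alpha = 0.05. fail to reject H0.

H = 1.7936, df = 2, p = 0.407868, fail to reject H0.


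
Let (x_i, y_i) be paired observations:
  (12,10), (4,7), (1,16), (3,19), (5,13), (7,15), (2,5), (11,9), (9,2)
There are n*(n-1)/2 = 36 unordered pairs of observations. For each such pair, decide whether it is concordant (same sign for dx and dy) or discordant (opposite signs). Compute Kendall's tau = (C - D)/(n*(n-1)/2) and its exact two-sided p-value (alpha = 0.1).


Step 1: Enumerate the 36 unordered pairs (i,j) with i<j and classify each by sign(x_j-x_i) * sign(y_j-y_i).
  (1,2):dx=-8,dy=-3->C; (1,3):dx=-11,dy=+6->D; (1,4):dx=-9,dy=+9->D; (1,5):dx=-7,dy=+3->D
  (1,6):dx=-5,dy=+5->D; (1,7):dx=-10,dy=-5->C; (1,8):dx=-1,dy=-1->C; (1,9):dx=-3,dy=-8->C
  (2,3):dx=-3,dy=+9->D; (2,4):dx=-1,dy=+12->D; (2,5):dx=+1,dy=+6->C; (2,6):dx=+3,dy=+8->C
  (2,7):dx=-2,dy=-2->C; (2,8):dx=+7,dy=+2->C; (2,9):dx=+5,dy=-5->D; (3,4):dx=+2,dy=+3->C
  (3,5):dx=+4,dy=-3->D; (3,6):dx=+6,dy=-1->D; (3,7):dx=+1,dy=-11->D; (3,8):dx=+10,dy=-7->D
  (3,9):dx=+8,dy=-14->D; (4,5):dx=+2,dy=-6->D; (4,6):dx=+4,dy=-4->D; (4,7):dx=-1,dy=-14->C
  (4,8):dx=+8,dy=-10->D; (4,9):dx=+6,dy=-17->D; (5,6):dx=+2,dy=+2->C; (5,7):dx=-3,dy=-8->C
  (5,8):dx=+6,dy=-4->D; (5,9):dx=+4,dy=-11->D; (6,7):dx=-5,dy=-10->C; (6,8):dx=+4,dy=-6->D
  (6,9):dx=+2,dy=-13->D; (7,8):dx=+9,dy=+4->C; (7,9):dx=+7,dy=-3->D; (8,9):dx=-2,dy=-7->C
Step 2: C = 15, D = 21, total pairs = 36.
Step 3: tau = (C - D)/(n(n-1)/2) = (15 - 21)/36 = -0.166667.
Step 4: Exact two-sided p-value (enumerate n! = 362880 permutations of y under H0): p = 0.612202.
Step 5: alpha = 0.1. fail to reject H0.

tau_b = -0.1667 (C=15, D=21), p = 0.612202, fail to reject H0.


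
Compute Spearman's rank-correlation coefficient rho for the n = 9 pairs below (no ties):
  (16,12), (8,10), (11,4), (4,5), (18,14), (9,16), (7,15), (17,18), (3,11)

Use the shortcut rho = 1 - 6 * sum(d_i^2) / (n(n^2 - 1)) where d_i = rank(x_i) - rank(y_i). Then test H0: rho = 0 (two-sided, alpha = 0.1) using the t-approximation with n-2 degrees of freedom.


Step 1: Rank x and y separately (midranks; no ties here).
rank(x): 16->7, 8->4, 11->6, 4->2, 18->9, 9->5, 7->3, 17->8, 3->1
rank(y): 12->5, 10->3, 4->1, 5->2, 14->6, 16->8, 15->7, 18->9, 11->4
Step 2: d_i = R_x(i) - R_y(i); compute d_i^2.
  (7-5)^2=4, (4-3)^2=1, (6-1)^2=25, (2-2)^2=0, (9-6)^2=9, (5-8)^2=9, (3-7)^2=16, (8-9)^2=1, (1-4)^2=9
sum(d^2) = 74.
Step 3: rho = 1 - 6*74 / (9*(9^2 - 1)) = 1 - 444/720 = 0.383333.
Step 4: Under H0, t = rho * sqrt((n-2)/(1-rho^2)) = 1.0981 ~ t(7).
Step 5: Two-sided p-value from the t-distribution with 7 df = 0.308495.
Step 6: alpha = 0.1. fail to reject H0.

rho = 0.3833, p = 0.308495, fail to reject H0 at alpha = 0.1.


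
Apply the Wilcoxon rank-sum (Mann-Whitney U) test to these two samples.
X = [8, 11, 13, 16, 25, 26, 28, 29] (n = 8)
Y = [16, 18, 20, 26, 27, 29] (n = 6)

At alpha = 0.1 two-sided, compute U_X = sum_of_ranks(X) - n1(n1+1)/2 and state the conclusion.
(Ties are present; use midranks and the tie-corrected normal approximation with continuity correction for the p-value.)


Step 1: Combine and sort all 14 observations; assign midranks.
sorted (value, group): (8,X), (11,X), (13,X), (16,X), (16,Y), (18,Y), (20,Y), (25,X), (26,X), (26,Y), (27,Y), (28,X), (29,X), (29,Y)
ranks: 8->1, 11->2, 13->3, 16->4.5, 16->4.5, 18->6, 20->7, 25->8, 26->9.5, 26->9.5, 27->11, 28->12, 29->13.5, 29->13.5
Step 2: Rank sum for X: R1 = 1 + 2 + 3 + 4.5 + 8 + 9.5 + 12 + 13.5 = 53.5.
Step 3: U_X = R1 - n1(n1+1)/2 = 53.5 - 8*9/2 = 53.5 - 36 = 17.5.
       U_Y = n1*n2 - U_X = 48 - 17.5 = 30.5.
Step 4: Ties are present, so use the tie-corrected normal approximation (with continuity correction) for the p-value.
Step 5: p-value = 0.437063; compare to alpha = 0.1. fail to reject H0.

U_X = 17.5, p = 0.437063, fail to reject H0 at alpha = 0.1.


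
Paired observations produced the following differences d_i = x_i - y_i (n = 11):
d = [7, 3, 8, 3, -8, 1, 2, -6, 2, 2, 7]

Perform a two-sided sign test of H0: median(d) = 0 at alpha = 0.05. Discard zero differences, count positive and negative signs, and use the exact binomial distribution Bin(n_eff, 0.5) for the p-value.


Step 1: Discard zero differences. Original n = 11; n_eff = number of nonzero differences = 11.
Nonzero differences (with sign): +7, +3, +8, +3, -8, +1, +2, -6, +2, +2, +7
Step 2: Count signs: positive = 9, negative = 2.
Step 3: Under H0: P(positive) = 0.5, so the number of positives S ~ Bin(11, 0.5).
Step 4: Two-sided exact p-value = sum of Bin(11,0.5) probabilities at or below the observed probability = 0.065430.
Step 5: alpha = 0.05. fail to reject H0.

n_eff = 11, pos = 9, neg = 2, p = 0.065430, fail to reject H0.


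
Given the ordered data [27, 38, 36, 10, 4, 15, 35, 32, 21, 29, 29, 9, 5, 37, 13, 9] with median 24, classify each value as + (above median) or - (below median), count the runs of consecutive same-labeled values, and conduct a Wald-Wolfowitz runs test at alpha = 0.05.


Step 1: Compute median = 24; label A = above, B = below.
Labels in order: AAABBBAABAABBABB  (n_A = 8, n_B = 8)
Step 2: Count runs R = 8.
Step 3: Under H0 (random ordering), E[R] = 2*n_A*n_B/(n_A+n_B) + 1 = 2*8*8/16 + 1 = 9.0000.
        Var[R] = 2*n_A*n_B*(2*n_A*n_B - n_A - n_B) / ((n_A+n_B)^2 * (n_A+n_B-1)) = 14336/3840 = 3.7333.
        SD[R] = 1.9322.
Step 4: Continuity-corrected z = (R + 0.5 - E[R]) / SD[R] = (8 + 0.5 - 9.0000) / 1.9322 = -0.2588.
Step 5: Two-sided p-value via normal approximation = 2*(1 - Phi(|z|)) = 0.795809.
Step 6: alpha = 0.05. fail to reject H0.

R = 8, z = -0.2588, p = 0.795809, fail to reject H0.


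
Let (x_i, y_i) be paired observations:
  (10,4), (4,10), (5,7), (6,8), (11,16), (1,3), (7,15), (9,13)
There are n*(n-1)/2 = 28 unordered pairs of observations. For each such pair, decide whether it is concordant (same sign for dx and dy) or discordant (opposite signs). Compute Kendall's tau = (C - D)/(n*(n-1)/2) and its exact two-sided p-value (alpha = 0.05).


Step 1: Enumerate the 28 unordered pairs (i,j) with i<j and classify each by sign(x_j-x_i) * sign(y_j-y_i).
  (1,2):dx=-6,dy=+6->D; (1,3):dx=-5,dy=+3->D; (1,4):dx=-4,dy=+4->D; (1,5):dx=+1,dy=+12->C
  (1,6):dx=-9,dy=-1->C; (1,7):dx=-3,dy=+11->D; (1,8):dx=-1,dy=+9->D; (2,3):dx=+1,dy=-3->D
  (2,4):dx=+2,dy=-2->D; (2,5):dx=+7,dy=+6->C; (2,6):dx=-3,dy=-7->C; (2,7):dx=+3,dy=+5->C
  (2,8):dx=+5,dy=+3->C; (3,4):dx=+1,dy=+1->C; (3,5):dx=+6,dy=+9->C; (3,6):dx=-4,dy=-4->C
  (3,7):dx=+2,dy=+8->C; (3,8):dx=+4,dy=+6->C; (4,5):dx=+5,dy=+8->C; (4,6):dx=-5,dy=-5->C
  (4,7):dx=+1,dy=+7->C; (4,8):dx=+3,dy=+5->C; (5,6):dx=-10,dy=-13->C; (5,7):dx=-4,dy=-1->C
  (5,8):dx=-2,dy=-3->C; (6,7):dx=+6,dy=+12->C; (6,8):dx=+8,dy=+10->C; (7,8):dx=+2,dy=-2->D
Step 2: C = 20, D = 8, total pairs = 28.
Step 3: tau = (C - D)/(n(n-1)/2) = (20 - 8)/28 = 0.428571.
Step 4: Exact two-sided p-value (enumerate n! = 40320 permutations of y under H0): p = 0.178869.
Step 5: alpha = 0.05. fail to reject H0.

tau_b = 0.4286 (C=20, D=8), p = 0.178869, fail to reject H0.


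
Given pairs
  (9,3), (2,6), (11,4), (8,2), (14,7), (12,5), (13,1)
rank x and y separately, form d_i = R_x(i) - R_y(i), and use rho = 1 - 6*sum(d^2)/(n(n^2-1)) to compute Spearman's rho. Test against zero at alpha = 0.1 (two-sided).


Step 1: Rank x and y separately (midranks; no ties here).
rank(x): 9->3, 2->1, 11->4, 8->2, 14->7, 12->5, 13->6
rank(y): 3->3, 6->6, 4->4, 2->2, 7->7, 5->5, 1->1
Step 2: d_i = R_x(i) - R_y(i); compute d_i^2.
  (3-3)^2=0, (1-6)^2=25, (4-4)^2=0, (2-2)^2=0, (7-7)^2=0, (5-5)^2=0, (6-1)^2=25
sum(d^2) = 50.
Step 3: rho = 1 - 6*50 / (7*(7^2 - 1)) = 1 - 300/336 = 0.107143.
Step 4: Under H0, t = rho * sqrt((n-2)/(1-rho^2)) = 0.2410 ~ t(5).
Step 5: Two-sided p-value from the t-distribution with 5 df = 0.819151.
Step 6: alpha = 0.1. fail to reject H0.

rho = 0.1071, p = 0.819151, fail to reject H0 at alpha = 0.1.


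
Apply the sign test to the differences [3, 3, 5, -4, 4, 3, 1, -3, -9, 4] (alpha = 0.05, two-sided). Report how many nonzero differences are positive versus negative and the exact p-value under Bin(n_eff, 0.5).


Step 1: Discard zero differences. Original n = 10; n_eff = number of nonzero differences = 10.
Nonzero differences (with sign): +3, +3, +5, -4, +4, +3, +1, -3, -9, +4
Step 2: Count signs: positive = 7, negative = 3.
Step 3: Under H0: P(positive) = 0.5, so the number of positives S ~ Bin(10, 0.5).
Step 4: Two-sided exact p-value = sum of Bin(10,0.5) probabilities at or below the observed probability = 0.343750.
Step 5: alpha = 0.05. fail to reject H0.

n_eff = 10, pos = 7, neg = 3, p = 0.343750, fail to reject H0.


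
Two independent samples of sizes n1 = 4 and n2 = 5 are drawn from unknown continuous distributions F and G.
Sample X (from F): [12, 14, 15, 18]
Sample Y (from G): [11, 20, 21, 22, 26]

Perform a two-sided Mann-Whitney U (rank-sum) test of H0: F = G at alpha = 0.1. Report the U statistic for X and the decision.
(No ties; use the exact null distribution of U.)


Step 1: Combine and sort all 9 observations; assign midranks.
sorted (value, group): (11,Y), (12,X), (14,X), (15,X), (18,X), (20,Y), (21,Y), (22,Y), (26,Y)
ranks: 11->1, 12->2, 14->3, 15->4, 18->5, 20->6, 21->7, 22->8, 26->9
Step 2: Rank sum for X: R1 = 2 + 3 + 4 + 5 = 14.
Step 3: U_X = R1 - n1(n1+1)/2 = 14 - 4*5/2 = 14 - 10 = 4.
       U_Y = n1*n2 - U_X = 20 - 4 = 16.
Step 4: No ties, so the exact null distribution of U (based on enumerating the C(9,4) = 126 equally likely rank assignments) gives the two-sided p-value.
Step 5: p-value = 0.190476; compare to alpha = 0.1. fail to reject H0.

U_X = 4, p = 0.190476, fail to reject H0 at alpha = 0.1.


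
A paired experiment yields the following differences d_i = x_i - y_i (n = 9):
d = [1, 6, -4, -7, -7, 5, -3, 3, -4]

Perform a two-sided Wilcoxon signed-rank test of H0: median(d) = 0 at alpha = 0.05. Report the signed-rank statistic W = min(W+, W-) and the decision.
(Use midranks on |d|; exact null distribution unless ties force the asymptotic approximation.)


Step 1: Drop any zero differences (none here) and take |d_i|.
|d| = [1, 6, 4, 7, 7, 5, 3, 3, 4]
Step 2: Midrank |d_i| (ties get averaged ranks).
ranks: |1|->1, |6|->7, |4|->4.5, |7|->8.5, |7|->8.5, |5|->6, |3|->2.5, |3|->2.5, |4|->4.5
Step 3: Attach original signs; sum ranks with positive sign and with negative sign.
W+ = 1 + 7 + 6 + 2.5 = 16.5
W- = 4.5 + 8.5 + 8.5 + 2.5 + 4.5 = 28.5
(Check: W+ + W- = 45 should equal n(n+1)/2 = 45.)
Step 4: Test statistic W = min(W+, W-) = 16.5.
Step 5: Ties in |d|, so use the tie-corrected normal approximation.
        E[W] = n(n+1)/4 = 9*10/4 = 22.5.
        Tie groups: |d|=3 (t=2), |d|=4 (t=2), |d|=7 (t=2); sum(t^3 - t) = 18.
        Var[W] = n(n+1)(2n+1)/24 - sum(t^3-t)/48 = 1710/24 - 18/48 = 70.875.
        z = (W - E[W]) / sqrt(Var[W]) = (16.5 - 22.5) / 8.4187 = -0.7127.
        Two-sided p = 2*Phi(z) = 0.476033.
Step 6: alpha = 0.05. fail to reject H0.

W+ = 16.5, W- = 28.5, W = min = 16.5, p = 0.476033, fail to reject H0.


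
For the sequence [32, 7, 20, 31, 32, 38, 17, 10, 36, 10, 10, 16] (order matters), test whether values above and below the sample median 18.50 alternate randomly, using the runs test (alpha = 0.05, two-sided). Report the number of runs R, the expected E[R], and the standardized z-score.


Step 1: Compute median = 18.50; label A = above, B = below.
Labels in order: ABAAAABBABBB  (n_A = 6, n_B = 6)
Step 2: Count runs R = 6.
Step 3: Under H0 (random ordering), E[R] = 2*n_A*n_B/(n_A+n_B) + 1 = 2*6*6/12 + 1 = 7.0000.
        Var[R] = 2*n_A*n_B*(2*n_A*n_B - n_A - n_B) / ((n_A+n_B)^2 * (n_A+n_B-1)) = 4320/1584 = 2.7273.
        SD[R] = 1.6514.
Step 4: Continuity-corrected z = (R + 0.5 - E[R]) / SD[R] = (6 + 0.5 - 7.0000) / 1.6514 = -0.3028.
Step 5: Two-sided p-value via normal approximation = 2*(1 - Phi(|z|)) = 0.762069.
Step 6: alpha = 0.05. fail to reject H0.

R = 6, z = -0.3028, p = 0.762069, fail to reject H0.


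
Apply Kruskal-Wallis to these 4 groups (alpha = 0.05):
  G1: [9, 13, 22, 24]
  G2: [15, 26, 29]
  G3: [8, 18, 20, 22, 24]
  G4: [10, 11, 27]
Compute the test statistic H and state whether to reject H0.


Step 1: Combine all N = 15 observations and assign midranks.
sorted (value, group, rank): (8,G3,1), (9,G1,2), (10,G4,3), (11,G4,4), (13,G1,5), (15,G2,6), (18,G3,7), (20,G3,8), (22,G1,9.5), (22,G3,9.5), (24,G1,11.5), (24,G3,11.5), (26,G2,13), (27,G4,14), (29,G2,15)
Step 2: Sum ranks within each group.
R_1 = 28 (n_1 = 4)
R_2 = 34 (n_2 = 3)
R_3 = 37 (n_3 = 5)
R_4 = 21 (n_4 = 3)
Step 3: H = 12/(N(N+1)) * sum(R_i^2/n_i) - 3(N+1)
     = 12/(15*16) * (28^2/4 + 34^2/3 + 37^2/5 + 21^2/3) - 3*16
     = 0.050000 * 1002.13 - 48
     = 2.106667.
Step 4: Ties present; correction factor C = 1 - 12/(15^3 - 15) = 0.996429. Corrected H = 2.106667 / 0.996429 = 2.114217.
Step 5: Under H0, H ~ chi^2(3); p-value = 0.549042.
Step 6: alpha = 0.05. fail to reject H0.

H = 2.1142, df = 3, p = 0.549042, fail to reject H0.


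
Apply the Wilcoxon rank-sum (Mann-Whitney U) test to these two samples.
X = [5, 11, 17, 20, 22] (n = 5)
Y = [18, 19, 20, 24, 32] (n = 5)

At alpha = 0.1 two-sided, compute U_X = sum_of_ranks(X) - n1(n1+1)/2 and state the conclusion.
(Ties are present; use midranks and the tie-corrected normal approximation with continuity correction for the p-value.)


Step 1: Combine and sort all 10 observations; assign midranks.
sorted (value, group): (5,X), (11,X), (17,X), (18,Y), (19,Y), (20,X), (20,Y), (22,X), (24,Y), (32,Y)
ranks: 5->1, 11->2, 17->3, 18->4, 19->5, 20->6.5, 20->6.5, 22->8, 24->9, 32->10
Step 2: Rank sum for X: R1 = 1 + 2 + 3 + 6.5 + 8 = 20.5.
Step 3: U_X = R1 - n1(n1+1)/2 = 20.5 - 5*6/2 = 20.5 - 15 = 5.5.
       U_Y = n1*n2 - U_X = 25 - 5.5 = 19.5.
Step 4: Ties are present, so use the tie-corrected normal approximation (with continuity correction) for the p-value.
Step 5: p-value = 0.173217; compare to alpha = 0.1. fail to reject H0.

U_X = 5.5, p = 0.173217, fail to reject H0 at alpha = 0.1.


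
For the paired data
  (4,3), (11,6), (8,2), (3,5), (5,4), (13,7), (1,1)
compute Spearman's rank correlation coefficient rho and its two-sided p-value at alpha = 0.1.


Step 1: Rank x and y separately (midranks; no ties here).
rank(x): 4->3, 11->6, 8->5, 3->2, 5->4, 13->7, 1->1
rank(y): 3->3, 6->6, 2->2, 5->5, 4->4, 7->7, 1->1
Step 2: d_i = R_x(i) - R_y(i); compute d_i^2.
  (3-3)^2=0, (6-6)^2=0, (5-2)^2=9, (2-5)^2=9, (4-4)^2=0, (7-7)^2=0, (1-1)^2=0
sum(d^2) = 18.
Step 3: rho = 1 - 6*18 / (7*(7^2 - 1)) = 1 - 108/336 = 0.678571.
Step 4: Under H0, t = rho * sqrt((n-2)/(1-rho^2)) = 2.0657 ~ t(5).
Step 5: Two-sided p-value from the t-distribution with 5 df = 0.093750.
Step 6: alpha = 0.1. reject H0.

rho = 0.6786, p = 0.093750, reject H0 at alpha = 0.1.


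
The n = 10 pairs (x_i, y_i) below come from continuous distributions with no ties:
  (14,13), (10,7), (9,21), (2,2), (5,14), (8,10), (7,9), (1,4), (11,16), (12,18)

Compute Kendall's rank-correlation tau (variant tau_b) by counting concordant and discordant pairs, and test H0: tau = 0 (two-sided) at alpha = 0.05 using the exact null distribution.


Step 1: Enumerate the 45 unordered pairs (i,j) with i<j and classify each by sign(x_j-x_i) * sign(y_j-y_i).
  (1,2):dx=-4,dy=-6->C; (1,3):dx=-5,dy=+8->D; (1,4):dx=-12,dy=-11->C; (1,5):dx=-9,dy=+1->D
  (1,6):dx=-6,dy=-3->C; (1,7):dx=-7,dy=-4->C; (1,8):dx=-13,dy=-9->C; (1,9):dx=-3,dy=+3->D
  (1,10):dx=-2,dy=+5->D; (2,3):dx=-1,dy=+14->D; (2,4):dx=-8,dy=-5->C; (2,5):dx=-5,dy=+7->D
  (2,6):dx=-2,dy=+3->D; (2,7):dx=-3,dy=+2->D; (2,8):dx=-9,dy=-3->C; (2,9):dx=+1,dy=+9->C
  (2,10):dx=+2,dy=+11->C; (3,4):dx=-7,dy=-19->C; (3,5):dx=-4,dy=-7->C; (3,6):dx=-1,dy=-11->C
  (3,7):dx=-2,dy=-12->C; (3,8):dx=-8,dy=-17->C; (3,9):dx=+2,dy=-5->D; (3,10):dx=+3,dy=-3->D
  (4,5):dx=+3,dy=+12->C; (4,6):dx=+6,dy=+8->C; (4,7):dx=+5,dy=+7->C; (4,8):dx=-1,dy=+2->D
  (4,9):dx=+9,dy=+14->C; (4,10):dx=+10,dy=+16->C; (5,6):dx=+3,dy=-4->D; (5,7):dx=+2,dy=-5->D
  (5,8):dx=-4,dy=-10->C; (5,9):dx=+6,dy=+2->C; (5,10):dx=+7,dy=+4->C; (6,7):dx=-1,dy=-1->C
  (6,8):dx=-7,dy=-6->C; (6,9):dx=+3,dy=+6->C; (6,10):dx=+4,dy=+8->C; (7,8):dx=-6,dy=-5->C
  (7,9):dx=+4,dy=+7->C; (7,10):dx=+5,dy=+9->C; (8,9):dx=+10,dy=+12->C; (8,10):dx=+11,dy=+14->C
  (9,10):dx=+1,dy=+2->C
Step 2: C = 32, D = 13, total pairs = 45.
Step 3: tau = (C - D)/(n(n-1)/2) = (32 - 13)/45 = 0.422222.
Step 4: Exact two-sided p-value (enumerate n! = 3628800 permutations of y under H0): p = 0.108313.
Step 5: alpha = 0.05. fail to reject H0.

tau_b = 0.4222 (C=32, D=13), p = 0.108313, fail to reject H0.


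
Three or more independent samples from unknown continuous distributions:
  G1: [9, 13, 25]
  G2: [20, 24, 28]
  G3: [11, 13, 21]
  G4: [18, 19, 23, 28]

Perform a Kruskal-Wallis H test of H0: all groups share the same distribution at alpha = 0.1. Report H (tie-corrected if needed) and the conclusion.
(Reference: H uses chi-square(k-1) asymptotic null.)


Step 1: Combine all N = 13 observations and assign midranks.
sorted (value, group, rank): (9,G1,1), (11,G3,2), (13,G1,3.5), (13,G3,3.5), (18,G4,5), (19,G4,6), (20,G2,7), (21,G3,8), (23,G4,9), (24,G2,10), (25,G1,11), (28,G2,12.5), (28,G4,12.5)
Step 2: Sum ranks within each group.
R_1 = 15.5 (n_1 = 3)
R_2 = 29.5 (n_2 = 3)
R_3 = 13.5 (n_3 = 3)
R_4 = 32.5 (n_4 = 4)
Step 3: H = 12/(N(N+1)) * sum(R_i^2/n_i) - 3(N+1)
     = 12/(13*14) * (15.5^2/3 + 29.5^2/3 + 13.5^2/3 + 32.5^2/4) - 3*14
     = 0.065934 * 694.979 - 42
     = 3.822802.
Step 4: Ties present; correction factor C = 1 - 12/(13^3 - 13) = 0.994505. Corrected H = 3.822802 / 0.994505 = 3.843923.
Step 5: Under H0, H ~ chi^2(3); p-value = 0.278818.
Step 6: alpha = 0.1. fail to reject H0.

H = 3.8439, df = 3, p = 0.278818, fail to reject H0.


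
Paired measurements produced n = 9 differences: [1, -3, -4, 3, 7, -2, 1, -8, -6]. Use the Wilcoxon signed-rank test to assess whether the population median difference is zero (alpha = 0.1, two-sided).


Step 1: Drop any zero differences (none here) and take |d_i|.
|d| = [1, 3, 4, 3, 7, 2, 1, 8, 6]
Step 2: Midrank |d_i| (ties get averaged ranks).
ranks: |1|->1.5, |3|->4.5, |4|->6, |3|->4.5, |7|->8, |2|->3, |1|->1.5, |8|->9, |6|->7
Step 3: Attach original signs; sum ranks with positive sign and with negative sign.
W+ = 1.5 + 4.5 + 8 + 1.5 = 15.5
W- = 4.5 + 6 + 3 + 9 + 7 = 29.5
(Check: W+ + W- = 45 should equal n(n+1)/2 = 45.)
Step 4: Test statistic W = min(W+, W-) = 15.5.
Step 5: Ties in |d|, so use the tie-corrected normal approximation.
        E[W] = n(n+1)/4 = 9*10/4 = 22.5.
        Tie groups: |d|=1 (t=2), |d|=3 (t=2); sum(t^3 - t) = 12.
        Var[W] = n(n+1)(2n+1)/24 - sum(t^3-t)/48 = 1710/24 - 12/48 = 71.
        z = (W - E[W]) / sqrt(Var[W]) = (15.5 - 22.5) / 8.4261 = -0.8307.
        Two-sided p = 2*Phi(z) = 0.406116.
Step 6: alpha = 0.1. fail to reject H0.

W+ = 15.5, W- = 29.5, W = min = 15.5, p = 0.406116, fail to reject H0.


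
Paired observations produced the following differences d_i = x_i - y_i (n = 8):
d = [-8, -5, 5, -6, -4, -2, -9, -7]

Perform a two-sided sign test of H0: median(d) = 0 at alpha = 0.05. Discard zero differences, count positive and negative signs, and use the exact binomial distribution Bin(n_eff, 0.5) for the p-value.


Step 1: Discard zero differences. Original n = 8; n_eff = number of nonzero differences = 8.
Nonzero differences (with sign): -8, -5, +5, -6, -4, -2, -9, -7
Step 2: Count signs: positive = 1, negative = 7.
Step 3: Under H0: P(positive) = 0.5, so the number of positives S ~ Bin(8, 0.5).
Step 4: Two-sided exact p-value = sum of Bin(8,0.5) probabilities at or below the observed probability = 0.070312.
Step 5: alpha = 0.05. fail to reject H0.

n_eff = 8, pos = 1, neg = 7, p = 0.070312, fail to reject H0.


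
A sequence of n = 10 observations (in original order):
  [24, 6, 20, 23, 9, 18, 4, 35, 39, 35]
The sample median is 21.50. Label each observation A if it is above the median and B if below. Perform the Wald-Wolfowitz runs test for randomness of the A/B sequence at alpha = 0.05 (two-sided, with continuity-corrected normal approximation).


Step 1: Compute median = 21.50; label A = above, B = below.
Labels in order: ABBABBBAAA  (n_A = 5, n_B = 5)
Step 2: Count runs R = 5.
Step 3: Under H0 (random ordering), E[R] = 2*n_A*n_B/(n_A+n_B) + 1 = 2*5*5/10 + 1 = 6.0000.
        Var[R] = 2*n_A*n_B*(2*n_A*n_B - n_A - n_B) / ((n_A+n_B)^2 * (n_A+n_B-1)) = 2000/900 = 2.2222.
        SD[R] = 1.4907.
Step 4: Continuity-corrected z = (R + 0.5 - E[R]) / SD[R] = (5 + 0.5 - 6.0000) / 1.4907 = -0.3354.
Step 5: Two-sided p-value via normal approximation = 2*(1 - Phi(|z|)) = 0.737316.
Step 6: alpha = 0.05. fail to reject H0.

R = 5, z = -0.3354, p = 0.737316, fail to reject H0.


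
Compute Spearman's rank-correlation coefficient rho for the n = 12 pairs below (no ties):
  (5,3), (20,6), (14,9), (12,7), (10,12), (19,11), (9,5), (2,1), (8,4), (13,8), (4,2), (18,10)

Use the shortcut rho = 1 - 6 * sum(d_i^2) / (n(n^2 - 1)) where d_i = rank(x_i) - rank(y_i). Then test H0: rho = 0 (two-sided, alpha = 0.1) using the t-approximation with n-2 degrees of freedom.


Step 1: Rank x and y separately (midranks; no ties here).
rank(x): 5->3, 20->12, 14->9, 12->7, 10->6, 19->11, 9->5, 2->1, 8->4, 13->8, 4->2, 18->10
rank(y): 3->3, 6->6, 9->9, 7->7, 12->12, 11->11, 5->5, 1->1, 4->4, 8->8, 2->2, 10->10
Step 2: d_i = R_x(i) - R_y(i); compute d_i^2.
  (3-3)^2=0, (12-6)^2=36, (9-9)^2=0, (7-7)^2=0, (6-12)^2=36, (11-11)^2=0, (5-5)^2=0, (1-1)^2=0, (4-4)^2=0, (8-8)^2=0, (2-2)^2=0, (10-10)^2=0
sum(d^2) = 72.
Step 3: rho = 1 - 6*72 / (12*(12^2 - 1)) = 1 - 432/1716 = 0.748252.
Step 4: Under H0, t = rho * sqrt((n-2)/(1-rho^2)) = 3.5667 ~ t(10).
Step 5: Two-sided p-value from the t-distribution with 10 df = 0.005124.
Step 6: alpha = 0.1. reject H0.

rho = 0.7483, p = 0.005124, reject H0 at alpha = 0.1.


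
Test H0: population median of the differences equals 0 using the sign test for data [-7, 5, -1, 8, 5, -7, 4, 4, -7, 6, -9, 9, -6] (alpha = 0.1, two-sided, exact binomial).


Step 1: Discard zero differences. Original n = 13; n_eff = number of nonzero differences = 13.
Nonzero differences (with sign): -7, +5, -1, +8, +5, -7, +4, +4, -7, +6, -9, +9, -6
Step 2: Count signs: positive = 7, negative = 6.
Step 3: Under H0: P(positive) = 0.5, so the number of positives S ~ Bin(13, 0.5).
Step 4: Two-sided exact p-value = sum of Bin(13,0.5) probabilities at or below the observed probability = 1.000000.
Step 5: alpha = 0.1. fail to reject H0.

n_eff = 13, pos = 7, neg = 6, p = 1.000000, fail to reject H0.


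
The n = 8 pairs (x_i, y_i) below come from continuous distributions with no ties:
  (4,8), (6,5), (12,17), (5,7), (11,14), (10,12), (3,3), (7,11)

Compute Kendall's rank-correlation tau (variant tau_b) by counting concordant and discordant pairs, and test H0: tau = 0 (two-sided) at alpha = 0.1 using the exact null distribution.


Step 1: Enumerate the 28 unordered pairs (i,j) with i<j and classify each by sign(x_j-x_i) * sign(y_j-y_i).
  (1,2):dx=+2,dy=-3->D; (1,3):dx=+8,dy=+9->C; (1,4):dx=+1,dy=-1->D; (1,5):dx=+7,dy=+6->C
  (1,6):dx=+6,dy=+4->C; (1,7):dx=-1,dy=-5->C; (1,8):dx=+3,dy=+3->C; (2,3):dx=+6,dy=+12->C
  (2,4):dx=-1,dy=+2->D; (2,5):dx=+5,dy=+9->C; (2,6):dx=+4,dy=+7->C; (2,7):dx=-3,dy=-2->C
  (2,8):dx=+1,dy=+6->C; (3,4):dx=-7,dy=-10->C; (3,5):dx=-1,dy=-3->C; (3,6):dx=-2,dy=-5->C
  (3,7):dx=-9,dy=-14->C; (3,8):dx=-5,dy=-6->C; (4,5):dx=+6,dy=+7->C; (4,6):dx=+5,dy=+5->C
  (4,7):dx=-2,dy=-4->C; (4,8):dx=+2,dy=+4->C; (5,6):dx=-1,dy=-2->C; (5,7):dx=-8,dy=-11->C
  (5,8):dx=-4,dy=-3->C; (6,7):dx=-7,dy=-9->C; (6,8):dx=-3,dy=-1->C; (7,8):dx=+4,dy=+8->C
Step 2: C = 25, D = 3, total pairs = 28.
Step 3: tau = (C - D)/(n(n-1)/2) = (25 - 3)/28 = 0.785714.
Step 4: Exact two-sided p-value (enumerate n! = 40320 permutations of y under H0): p = 0.005506.
Step 5: alpha = 0.1. reject H0.

tau_b = 0.7857 (C=25, D=3), p = 0.005506, reject H0.


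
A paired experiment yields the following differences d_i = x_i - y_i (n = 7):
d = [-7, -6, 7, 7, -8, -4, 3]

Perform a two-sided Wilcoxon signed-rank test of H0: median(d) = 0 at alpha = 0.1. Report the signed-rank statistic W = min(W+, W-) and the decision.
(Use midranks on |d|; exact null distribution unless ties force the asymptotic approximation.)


Step 1: Drop any zero differences (none here) and take |d_i|.
|d| = [7, 6, 7, 7, 8, 4, 3]
Step 2: Midrank |d_i| (ties get averaged ranks).
ranks: |7|->5, |6|->3, |7|->5, |7|->5, |8|->7, |4|->2, |3|->1
Step 3: Attach original signs; sum ranks with positive sign and with negative sign.
W+ = 5 + 5 + 1 = 11
W- = 5 + 3 + 7 + 2 = 17
(Check: W+ + W- = 28 should equal n(n+1)/2 = 28.)
Step 4: Test statistic W = min(W+, W-) = 11.
Step 5: Ties in |d|, so use the tie-corrected normal approximation.
        E[W] = n(n+1)/4 = 7*8/4 = 14.
        Tie groups: |d|=7 (t=3); sum(t^3 - t) = 24.
        Var[W] = n(n+1)(2n+1)/24 - sum(t^3-t)/48 = 840/24 - 24/48 = 34.5.
        z = (W - E[W]) / sqrt(Var[W]) = (11 - 14) / 5.8737 = -0.5108.
        Two-sided p = 2*Phi(z) = 0.609523.
Step 6: alpha = 0.1. fail to reject H0.

W+ = 11, W- = 17, W = min = 11, p = 0.609523, fail to reject H0.


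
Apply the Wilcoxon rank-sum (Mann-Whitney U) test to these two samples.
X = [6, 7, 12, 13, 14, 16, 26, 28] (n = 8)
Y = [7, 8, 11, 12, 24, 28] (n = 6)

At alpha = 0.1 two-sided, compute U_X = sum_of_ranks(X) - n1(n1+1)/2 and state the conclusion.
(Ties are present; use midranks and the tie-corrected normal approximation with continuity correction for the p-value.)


Step 1: Combine and sort all 14 observations; assign midranks.
sorted (value, group): (6,X), (7,X), (7,Y), (8,Y), (11,Y), (12,X), (12,Y), (13,X), (14,X), (16,X), (24,Y), (26,X), (28,X), (28,Y)
ranks: 6->1, 7->2.5, 7->2.5, 8->4, 11->5, 12->6.5, 12->6.5, 13->8, 14->9, 16->10, 24->11, 26->12, 28->13.5, 28->13.5
Step 2: Rank sum for X: R1 = 1 + 2.5 + 6.5 + 8 + 9 + 10 + 12 + 13.5 = 62.5.
Step 3: U_X = R1 - n1(n1+1)/2 = 62.5 - 8*9/2 = 62.5 - 36 = 26.5.
       U_Y = n1*n2 - U_X = 48 - 26.5 = 21.5.
Step 4: Ties are present, so use the tie-corrected normal approximation (with continuity correction) for the p-value.
Step 5: p-value = 0.795593; compare to alpha = 0.1. fail to reject H0.

U_X = 26.5, p = 0.795593, fail to reject H0 at alpha = 0.1.


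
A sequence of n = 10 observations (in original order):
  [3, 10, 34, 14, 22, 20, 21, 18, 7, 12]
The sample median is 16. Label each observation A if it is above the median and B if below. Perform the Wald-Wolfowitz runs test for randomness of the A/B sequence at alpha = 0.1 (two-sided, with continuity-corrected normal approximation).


Step 1: Compute median = 16; label A = above, B = below.
Labels in order: BBABAAAABB  (n_A = 5, n_B = 5)
Step 2: Count runs R = 5.
Step 3: Under H0 (random ordering), E[R] = 2*n_A*n_B/(n_A+n_B) + 1 = 2*5*5/10 + 1 = 6.0000.
        Var[R] = 2*n_A*n_B*(2*n_A*n_B - n_A - n_B) / ((n_A+n_B)^2 * (n_A+n_B-1)) = 2000/900 = 2.2222.
        SD[R] = 1.4907.
Step 4: Continuity-corrected z = (R + 0.5 - E[R]) / SD[R] = (5 + 0.5 - 6.0000) / 1.4907 = -0.3354.
Step 5: Two-sided p-value via normal approximation = 2*(1 - Phi(|z|)) = 0.737316.
Step 6: alpha = 0.1. fail to reject H0.

R = 5, z = -0.3354, p = 0.737316, fail to reject H0.


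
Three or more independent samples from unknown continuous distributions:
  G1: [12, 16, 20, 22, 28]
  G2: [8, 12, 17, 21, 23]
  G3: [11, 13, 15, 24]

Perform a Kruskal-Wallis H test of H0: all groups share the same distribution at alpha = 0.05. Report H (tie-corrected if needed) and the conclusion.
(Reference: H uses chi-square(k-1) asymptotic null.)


Step 1: Combine all N = 14 observations and assign midranks.
sorted (value, group, rank): (8,G2,1), (11,G3,2), (12,G1,3.5), (12,G2,3.5), (13,G3,5), (15,G3,6), (16,G1,7), (17,G2,8), (20,G1,9), (21,G2,10), (22,G1,11), (23,G2,12), (24,G3,13), (28,G1,14)
Step 2: Sum ranks within each group.
R_1 = 44.5 (n_1 = 5)
R_2 = 34.5 (n_2 = 5)
R_3 = 26 (n_3 = 4)
Step 3: H = 12/(N(N+1)) * sum(R_i^2/n_i) - 3(N+1)
     = 12/(14*15) * (44.5^2/5 + 34.5^2/5 + 26^2/4) - 3*15
     = 0.057143 * 803.1 - 45
     = 0.891429.
Step 4: Ties present; correction factor C = 1 - 6/(14^3 - 14) = 0.997802. Corrected H = 0.891429 / 0.997802 = 0.893392.
Step 5: Under H0, H ~ chi^2(2); p-value = 0.639738.
Step 6: alpha = 0.05. fail to reject H0.

H = 0.8934, df = 2, p = 0.639738, fail to reject H0.


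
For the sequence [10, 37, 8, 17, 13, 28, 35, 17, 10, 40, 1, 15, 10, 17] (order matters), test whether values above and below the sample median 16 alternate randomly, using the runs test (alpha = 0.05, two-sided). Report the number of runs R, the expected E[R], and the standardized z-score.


Step 1: Compute median = 16; label A = above, B = below.
Labels in order: BABABAAABABBBA  (n_A = 7, n_B = 7)
Step 2: Count runs R = 10.
Step 3: Under H0 (random ordering), E[R] = 2*n_A*n_B/(n_A+n_B) + 1 = 2*7*7/14 + 1 = 8.0000.
        Var[R] = 2*n_A*n_B*(2*n_A*n_B - n_A - n_B) / ((n_A+n_B)^2 * (n_A+n_B-1)) = 8232/2548 = 3.2308.
        SD[R] = 1.7974.
Step 4: Continuity-corrected z = (R - 0.5 - E[R]) / SD[R] = (10 - 0.5 - 8.0000) / 1.7974 = 0.8345.
Step 5: Two-sided p-value via normal approximation = 2*(1 - Phi(|z|)) = 0.403986.
Step 6: alpha = 0.05. fail to reject H0.

R = 10, z = 0.8345, p = 0.403986, fail to reject H0.


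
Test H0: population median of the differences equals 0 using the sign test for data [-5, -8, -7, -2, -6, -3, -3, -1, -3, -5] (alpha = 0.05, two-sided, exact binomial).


Step 1: Discard zero differences. Original n = 10; n_eff = number of nonzero differences = 10.
Nonzero differences (with sign): -5, -8, -7, -2, -6, -3, -3, -1, -3, -5
Step 2: Count signs: positive = 0, negative = 10.
Step 3: Under H0: P(positive) = 0.5, so the number of positives S ~ Bin(10, 0.5).
Step 4: Two-sided exact p-value = sum of Bin(10,0.5) probabilities at or below the observed probability = 0.001953.
Step 5: alpha = 0.05. reject H0.

n_eff = 10, pos = 0, neg = 10, p = 0.001953, reject H0.


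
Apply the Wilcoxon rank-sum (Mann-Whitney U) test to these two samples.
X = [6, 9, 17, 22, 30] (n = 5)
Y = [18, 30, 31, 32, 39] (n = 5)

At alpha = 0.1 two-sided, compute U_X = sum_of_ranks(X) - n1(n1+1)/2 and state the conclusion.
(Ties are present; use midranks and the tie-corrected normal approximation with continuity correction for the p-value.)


Step 1: Combine and sort all 10 observations; assign midranks.
sorted (value, group): (6,X), (9,X), (17,X), (18,Y), (22,X), (30,X), (30,Y), (31,Y), (32,Y), (39,Y)
ranks: 6->1, 9->2, 17->3, 18->4, 22->5, 30->6.5, 30->6.5, 31->8, 32->9, 39->10
Step 2: Rank sum for X: R1 = 1 + 2 + 3 + 5 + 6.5 = 17.5.
Step 3: U_X = R1 - n1(n1+1)/2 = 17.5 - 5*6/2 = 17.5 - 15 = 2.5.
       U_Y = n1*n2 - U_X = 25 - 2.5 = 22.5.
Step 4: Ties are present, so use the tie-corrected normal approximation (with continuity correction) for the p-value.
Step 5: p-value = 0.046533; compare to alpha = 0.1. reject H0.

U_X = 2.5, p = 0.046533, reject H0 at alpha = 0.1.


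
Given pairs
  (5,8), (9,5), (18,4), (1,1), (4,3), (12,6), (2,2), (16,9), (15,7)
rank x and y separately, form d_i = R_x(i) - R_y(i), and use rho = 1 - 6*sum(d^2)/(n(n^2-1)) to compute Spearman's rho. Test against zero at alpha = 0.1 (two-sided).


Step 1: Rank x and y separately (midranks; no ties here).
rank(x): 5->4, 9->5, 18->9, 1->1, 4->3, 12->6, 2->2, 16->8, 15->7
rank(y): 8->8, 5->5, 4->4, 1->1, 3->3, 6->6, 2->2, 9->9, 7->7
Step 2: d_i = R_x(i) - R_y(i); compute d_i^2.
  (4-8)^2=16, (5-5)^2=0, (9-4)^2=25, (1-1)^2=0, (3-3)^2=0, (6-6)^2=0, (2-2)^2=0, (8-9)^2=1, (7-7)^2=0
sum(d^2) = 42.
Step 3: rho = 1 - 6*42 / (9*(9^2 - 1)) = 1 - 252/720 = 0.650000.
Step 4: Under H0, t = rho * sqrt((n-2)/(1-rho^2)) = 2.2630 ~ t(7).
Step 5: Two-sided p-value from the t-distribution with 7 df = 0.058073.
Step 6: alpha = 0.1. reject H0.

rho = 0.6500, p = 0.058073, reject H0 at alpha = 0.1.


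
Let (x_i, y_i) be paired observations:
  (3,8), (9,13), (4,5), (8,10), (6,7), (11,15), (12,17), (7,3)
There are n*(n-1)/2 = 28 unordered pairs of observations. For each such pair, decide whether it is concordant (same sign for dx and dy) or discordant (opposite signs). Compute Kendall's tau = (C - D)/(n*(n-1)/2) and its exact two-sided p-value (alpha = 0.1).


Step 1: Enumerate the 28 unordered pairs (i,j) with i<j and classify each by sign(x_j-x_i) * sign(y_j-y_i).
  (1,2):dx=+6,dy=+5->C; (1,3):dx=+1,dy=-3->D; (1,4):dx=+5,dy=+2->C; (1,5):dx=+3,dy=-1->D
  (1,6):dx=+8,dy=+7->C; (1,7):dx=+9,dy=+9->C; (1,8):dx=+4,dy=-5->D; (2,3):dx=-5,dy=-8->C
  (2,4):dx=-1,dy=-3->C; (2,5):dx=-3,dy=-6->C; (2,6):dx=+2,dy=+2->C; (2,7):dx=+3,dy=+4->C
  (2,8):dx=-2,dy=-10->C; (3,4):dx=+4,dy=+5->C; (3,5):dx=+2,dy=+2->C; (3,6):dx=+7,dy=+10->C
  (3,7):dx=+8,dy=+12->C; (3,8):dx=+3,dy=-2->D; (4,5):dx=-2,dy=-3->C; (4,6):dx=+3,dy=+5->C
  (4,7):dx=+4,dy=+7->C; (4,8):dx=-1,dy=-7->C; (5,6):dx=+5,dy=+8->C; (5,7):dx=+6,dy=+10->C
  (5,8):dx=+1,dy=-4->D; (6,7):dx=+1,dy=+2->C; (6,8):dx=-4,dy=-12->C; (7,8):dx=-5,dy=-14->C
Step 2: C = 23, D = 5, total pairs = 28.
Step 3: tau = (C - D)/(n(n-1)/2) = (23 - 5)/28 = 0.642857.
Step 4: Exact two-sided p-value (enumerate n! = 40320 permutations of y under H0): p = 0.031151.
Step 5: alpha = 0.1. reject H0.

tau_b = 0.6429 (C=23, D=5), p = 0.031151, reject H0.


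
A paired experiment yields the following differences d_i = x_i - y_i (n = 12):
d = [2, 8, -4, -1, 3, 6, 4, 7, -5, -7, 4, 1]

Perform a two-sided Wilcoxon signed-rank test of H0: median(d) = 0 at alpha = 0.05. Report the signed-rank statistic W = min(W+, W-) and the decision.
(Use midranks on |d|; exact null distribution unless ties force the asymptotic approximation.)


Step 1: Drop any zero differences (none here) and take |d_i|.
|d| = [2, 8, 4, 1, 3, 6, 4, 7, 5, 7, 4, 1]
Step 2: Midrank |d_i| (ties get averaged ranks).
ranks: |2|->3, |8|->12, |4|->6, |1|->1.5, |3|->4, |6|->9, |4|->6, |7|->10.5, |5|->8, |7|->10.5, |4|->6, |1|->1.5
Step 3: Attach original signs; sum ranks with positive sign and with negative sign.
W+ = 3 + 12 + 4 + 9 + 6 + 10.5 + 6 + 1.5 = 52
W- = 6 + 1.5 + 8 + 10.5 = 26
(Check: W+ + W- = 78 should equal n(n+1)/2 = 78.)
Step 4: Test statistic W = min(W+, W-) = 26.
Step 5: Ties in |d|, so use the tie-corrected normal approximation.
        E[W] = n(n+1)/4 = 12*13/4 = 39.
        Tie groups: |d|=1 (t=2), |d|=4 (t=3), |d|=7 (t=2); sum(t^3 - t) = 36.
        Var[W] = n(n+1)(2n+1)/24 - sum(t^3-t)/48 = 3900/24 - 36/48 = 161.75.
        z = (W - E[W]) / sqrt(Var[W]) = (26 - 39) / 12.7181 = -1.0222.
        Two-sided p = 2*Phi(z) = 0.306703.
Step 6: alpha = 0.05. fail to reject H0.

W+ = 52, W- = 26, W = min = 26, p = 0.306703, fail to reject H0.
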